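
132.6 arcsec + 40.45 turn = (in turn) 40.45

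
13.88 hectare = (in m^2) 1.388e+05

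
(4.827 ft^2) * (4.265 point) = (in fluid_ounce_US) 22.82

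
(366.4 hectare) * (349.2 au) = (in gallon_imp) 4.21e+22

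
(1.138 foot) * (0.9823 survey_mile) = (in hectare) 0.05483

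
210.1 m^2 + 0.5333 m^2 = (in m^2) 210.6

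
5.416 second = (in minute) 0.09027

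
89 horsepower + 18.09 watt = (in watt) 6.639e+04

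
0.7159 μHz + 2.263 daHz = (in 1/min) 1358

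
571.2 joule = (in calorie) 136.5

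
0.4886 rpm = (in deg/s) 2.932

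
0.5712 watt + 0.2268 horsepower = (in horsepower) 0.2276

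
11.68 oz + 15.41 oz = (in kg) 0.768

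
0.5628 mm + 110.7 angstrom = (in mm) 0.5628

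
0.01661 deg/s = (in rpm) 0.002768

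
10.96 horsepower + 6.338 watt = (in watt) 8179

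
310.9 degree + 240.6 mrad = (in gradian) 360.8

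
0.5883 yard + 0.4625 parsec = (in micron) 1.427e+22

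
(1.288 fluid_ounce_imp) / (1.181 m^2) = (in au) 2.071e-16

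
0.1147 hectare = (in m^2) 1147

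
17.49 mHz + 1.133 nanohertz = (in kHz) 1.749e-05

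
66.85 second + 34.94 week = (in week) 34.94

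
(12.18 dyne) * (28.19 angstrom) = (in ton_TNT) 8.206e-23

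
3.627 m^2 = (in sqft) 39.04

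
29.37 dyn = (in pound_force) 6.603e-05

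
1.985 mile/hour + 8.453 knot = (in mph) 11.71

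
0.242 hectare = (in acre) 0.598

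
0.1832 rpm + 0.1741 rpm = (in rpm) 0.3573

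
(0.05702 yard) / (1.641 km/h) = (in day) 1.324e-06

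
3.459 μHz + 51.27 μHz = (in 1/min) 0.003284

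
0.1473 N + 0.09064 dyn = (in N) 0.1473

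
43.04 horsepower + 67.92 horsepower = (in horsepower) 111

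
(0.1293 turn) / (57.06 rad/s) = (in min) 0.0002373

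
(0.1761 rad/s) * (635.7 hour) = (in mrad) 4.03e+08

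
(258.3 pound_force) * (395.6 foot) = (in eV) 8.647e+23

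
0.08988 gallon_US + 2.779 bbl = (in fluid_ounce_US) 1.495e+04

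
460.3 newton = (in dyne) 4.603e+07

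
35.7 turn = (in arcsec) 4.627e+07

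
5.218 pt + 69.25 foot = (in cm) 2111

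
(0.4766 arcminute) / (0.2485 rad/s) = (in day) 6.457e-09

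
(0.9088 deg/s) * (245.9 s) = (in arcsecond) 8.045e+05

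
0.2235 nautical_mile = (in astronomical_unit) 2.767e-09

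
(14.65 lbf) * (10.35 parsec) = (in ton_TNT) 4.974e+09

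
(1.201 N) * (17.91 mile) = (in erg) 3.462e+11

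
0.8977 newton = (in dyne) 8.977e+04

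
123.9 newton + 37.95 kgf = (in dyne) 4.961e+07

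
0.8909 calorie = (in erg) 3.728e+07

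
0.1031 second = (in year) 3.269e-09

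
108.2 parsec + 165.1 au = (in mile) 2.075e+15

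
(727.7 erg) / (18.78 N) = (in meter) 3.875e-06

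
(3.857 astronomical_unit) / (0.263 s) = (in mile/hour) 4.908e+12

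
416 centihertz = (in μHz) 4.16e+06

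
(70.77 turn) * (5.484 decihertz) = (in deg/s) 1.397e+04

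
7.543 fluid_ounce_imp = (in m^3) 0.0002143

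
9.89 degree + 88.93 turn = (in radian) 558.9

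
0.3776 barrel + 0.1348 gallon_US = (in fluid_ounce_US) 2047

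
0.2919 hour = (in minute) 17.51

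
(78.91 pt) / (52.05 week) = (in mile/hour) 1.978e-09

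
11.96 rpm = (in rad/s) 1.252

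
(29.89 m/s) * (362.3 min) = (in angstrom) 6.497e+15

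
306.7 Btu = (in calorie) 7.734e+04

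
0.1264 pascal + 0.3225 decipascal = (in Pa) 0.1587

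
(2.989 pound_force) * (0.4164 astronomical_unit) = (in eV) 5.169e+30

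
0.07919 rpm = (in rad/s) 0.008293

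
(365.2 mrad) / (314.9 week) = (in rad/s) 1.918e-09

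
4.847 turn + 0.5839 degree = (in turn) 4.849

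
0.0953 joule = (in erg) 9.53e+05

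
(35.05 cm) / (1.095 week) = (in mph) 1.184e-06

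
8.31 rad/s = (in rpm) 79.35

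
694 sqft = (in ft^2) 694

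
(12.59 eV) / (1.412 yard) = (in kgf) 1.593e-19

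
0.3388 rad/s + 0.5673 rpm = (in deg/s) 22.82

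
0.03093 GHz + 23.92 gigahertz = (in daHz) 2.395e+09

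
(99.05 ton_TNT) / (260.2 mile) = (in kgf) 1.009e+05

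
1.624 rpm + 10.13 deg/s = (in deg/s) 19.87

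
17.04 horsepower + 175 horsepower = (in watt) 1.432e+05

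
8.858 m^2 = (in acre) 0.002189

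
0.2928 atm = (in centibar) 29.67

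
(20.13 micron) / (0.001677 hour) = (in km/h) 1.2e-05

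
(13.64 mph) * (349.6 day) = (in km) 1.842e+05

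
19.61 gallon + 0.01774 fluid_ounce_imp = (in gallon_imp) 16.33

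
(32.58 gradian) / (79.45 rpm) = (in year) 1.95e-09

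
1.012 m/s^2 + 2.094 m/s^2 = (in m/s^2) 3.106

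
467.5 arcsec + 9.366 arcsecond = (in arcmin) 7.948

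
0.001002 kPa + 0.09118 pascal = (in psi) 0.0001586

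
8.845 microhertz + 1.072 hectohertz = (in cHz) 1.072e+04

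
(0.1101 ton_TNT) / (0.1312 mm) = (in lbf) 7.893e+11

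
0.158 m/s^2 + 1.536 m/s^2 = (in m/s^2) 1.694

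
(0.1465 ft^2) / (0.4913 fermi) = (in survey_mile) 1.721e+10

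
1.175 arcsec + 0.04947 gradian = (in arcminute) 2.691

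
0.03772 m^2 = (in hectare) 3.772e-06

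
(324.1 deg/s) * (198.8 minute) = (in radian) 6.747e+04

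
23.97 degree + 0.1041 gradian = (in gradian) 26.74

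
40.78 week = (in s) 2.466e+07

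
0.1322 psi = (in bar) 0.009115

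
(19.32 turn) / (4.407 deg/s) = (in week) 0.002609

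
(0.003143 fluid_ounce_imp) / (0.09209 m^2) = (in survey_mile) 6.026e-10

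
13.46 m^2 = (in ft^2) 144.9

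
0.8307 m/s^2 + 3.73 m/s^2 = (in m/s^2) 4.561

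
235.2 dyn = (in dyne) 235.2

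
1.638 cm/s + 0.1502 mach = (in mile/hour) 114.4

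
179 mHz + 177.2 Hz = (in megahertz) 0.0001774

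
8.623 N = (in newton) 8.623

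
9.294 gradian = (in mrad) 146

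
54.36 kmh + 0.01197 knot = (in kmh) 54.38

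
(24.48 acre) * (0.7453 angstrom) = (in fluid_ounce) 0.2497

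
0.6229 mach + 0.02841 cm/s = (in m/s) 212.1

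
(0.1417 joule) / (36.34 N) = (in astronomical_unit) 2.607e-14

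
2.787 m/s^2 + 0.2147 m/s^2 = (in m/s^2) 3.002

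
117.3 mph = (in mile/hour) 117.3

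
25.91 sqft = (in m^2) 2.407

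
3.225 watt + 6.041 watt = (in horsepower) 0.01243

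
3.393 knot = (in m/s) 1.746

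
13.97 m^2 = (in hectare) 0.001397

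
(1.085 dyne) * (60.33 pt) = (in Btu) 2.189e-10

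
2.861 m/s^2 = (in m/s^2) 2.861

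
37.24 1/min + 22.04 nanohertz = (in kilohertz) 0.0006207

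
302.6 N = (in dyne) 3.026e+07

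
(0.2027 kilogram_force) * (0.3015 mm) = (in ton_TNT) 1.432e-13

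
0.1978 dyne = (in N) 1.978e-06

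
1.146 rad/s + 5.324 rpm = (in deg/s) 97.6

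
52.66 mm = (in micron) 5.266e+04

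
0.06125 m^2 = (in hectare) 6.125e-06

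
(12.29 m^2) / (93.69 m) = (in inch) 5.164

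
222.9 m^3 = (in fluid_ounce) 7.537e+06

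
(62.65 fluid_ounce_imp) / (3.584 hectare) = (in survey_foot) 1.63e-07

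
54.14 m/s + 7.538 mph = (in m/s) 57.51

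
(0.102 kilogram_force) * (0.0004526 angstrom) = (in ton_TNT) 1.082e-23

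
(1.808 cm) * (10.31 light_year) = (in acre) 4.358e+11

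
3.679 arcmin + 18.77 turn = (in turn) 18.77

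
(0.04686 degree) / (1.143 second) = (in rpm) 0.006833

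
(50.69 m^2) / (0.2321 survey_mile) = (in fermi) 1.357e+14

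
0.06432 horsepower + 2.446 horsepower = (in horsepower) 2.51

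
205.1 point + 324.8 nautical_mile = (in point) 1.705e+09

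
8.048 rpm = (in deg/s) 48.29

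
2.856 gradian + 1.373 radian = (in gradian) 90.26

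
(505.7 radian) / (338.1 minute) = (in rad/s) 0.02493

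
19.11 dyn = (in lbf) 4.296e-05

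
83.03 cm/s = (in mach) 0.002438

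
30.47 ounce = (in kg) 0.8638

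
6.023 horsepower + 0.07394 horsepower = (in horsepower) 6.097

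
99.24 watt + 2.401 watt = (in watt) 101.6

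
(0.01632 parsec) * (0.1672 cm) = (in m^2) 8.42e+11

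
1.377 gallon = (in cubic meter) 0.005213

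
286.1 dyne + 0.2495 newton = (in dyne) 2.524e+04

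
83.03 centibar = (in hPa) 830.3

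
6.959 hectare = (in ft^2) 7.491e+05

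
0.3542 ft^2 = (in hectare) 3.291e-06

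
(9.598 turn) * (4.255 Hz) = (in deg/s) 1.47e+04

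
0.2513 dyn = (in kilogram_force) 2.563e-07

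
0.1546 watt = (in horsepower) 0.0002073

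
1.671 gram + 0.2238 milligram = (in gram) 1.671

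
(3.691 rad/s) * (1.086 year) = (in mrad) 1.264e+11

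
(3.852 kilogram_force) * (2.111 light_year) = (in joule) 7.544e+17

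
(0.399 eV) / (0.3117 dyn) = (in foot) 6.729e-14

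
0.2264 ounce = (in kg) 0.006418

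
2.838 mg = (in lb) 6.257e-06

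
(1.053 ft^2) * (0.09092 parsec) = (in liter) 2.745e+17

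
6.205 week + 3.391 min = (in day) 43.44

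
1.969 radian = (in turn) 0.3134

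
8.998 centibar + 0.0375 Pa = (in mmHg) 67.49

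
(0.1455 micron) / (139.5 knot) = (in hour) 5.632e-13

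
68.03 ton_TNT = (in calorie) 6.803e+10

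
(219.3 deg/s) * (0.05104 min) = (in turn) 1.866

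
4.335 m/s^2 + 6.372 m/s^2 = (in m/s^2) 10.71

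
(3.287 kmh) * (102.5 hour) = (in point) 9.55e+08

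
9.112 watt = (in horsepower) 0.01222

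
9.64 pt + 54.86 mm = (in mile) 3.62e-05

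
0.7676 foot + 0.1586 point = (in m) 0.234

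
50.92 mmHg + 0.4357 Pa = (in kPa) 6.789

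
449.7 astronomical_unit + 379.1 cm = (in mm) 6.727e+16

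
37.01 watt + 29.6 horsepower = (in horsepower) 29.65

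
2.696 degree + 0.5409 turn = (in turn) 0.5484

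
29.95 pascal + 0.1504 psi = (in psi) 0.1547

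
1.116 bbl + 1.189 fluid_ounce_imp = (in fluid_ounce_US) 6001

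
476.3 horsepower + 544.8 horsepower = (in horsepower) 1021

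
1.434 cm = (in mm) 14.34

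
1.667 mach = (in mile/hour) 1270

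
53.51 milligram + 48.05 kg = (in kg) 48.05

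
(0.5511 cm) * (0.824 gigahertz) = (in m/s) 4.541e+06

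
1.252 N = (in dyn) 1.252e+05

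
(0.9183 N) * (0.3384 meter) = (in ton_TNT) 7.427e-11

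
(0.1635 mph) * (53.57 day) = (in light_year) 3.576e-11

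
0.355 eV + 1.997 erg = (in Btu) 1.893e-10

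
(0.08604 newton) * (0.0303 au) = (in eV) 2.434e+27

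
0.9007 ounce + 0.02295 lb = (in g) 35.94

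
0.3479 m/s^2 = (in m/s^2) 0.3479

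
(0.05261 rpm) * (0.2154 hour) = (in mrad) 4272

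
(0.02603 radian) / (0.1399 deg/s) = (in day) 0.0001234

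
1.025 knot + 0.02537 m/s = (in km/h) 1.99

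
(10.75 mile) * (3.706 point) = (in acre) 0.005589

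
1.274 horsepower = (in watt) 950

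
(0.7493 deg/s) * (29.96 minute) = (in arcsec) 4.849e+06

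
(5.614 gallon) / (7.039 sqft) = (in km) 3.25e-05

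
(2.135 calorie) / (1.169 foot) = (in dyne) 2.507e+06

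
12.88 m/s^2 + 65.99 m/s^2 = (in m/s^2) 78.87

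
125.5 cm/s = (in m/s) 1.255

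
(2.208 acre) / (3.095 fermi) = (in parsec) 93.56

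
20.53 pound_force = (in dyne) 9.132e+06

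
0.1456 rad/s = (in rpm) 1.39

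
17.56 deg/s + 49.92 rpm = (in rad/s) 5.534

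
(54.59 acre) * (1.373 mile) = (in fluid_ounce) 1.651e+13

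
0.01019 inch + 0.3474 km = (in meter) 347.4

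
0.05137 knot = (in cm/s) 2.643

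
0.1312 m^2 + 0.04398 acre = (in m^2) 178.1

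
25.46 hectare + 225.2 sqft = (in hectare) 25.46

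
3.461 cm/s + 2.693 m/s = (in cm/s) 272.8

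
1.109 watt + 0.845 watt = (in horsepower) 0.00262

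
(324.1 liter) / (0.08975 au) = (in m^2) 2.414e-11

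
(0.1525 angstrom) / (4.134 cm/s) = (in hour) 1.025e-13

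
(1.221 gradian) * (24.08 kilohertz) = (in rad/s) 461.8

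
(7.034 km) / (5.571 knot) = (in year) 7.783e-05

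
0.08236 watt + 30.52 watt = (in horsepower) 0.04104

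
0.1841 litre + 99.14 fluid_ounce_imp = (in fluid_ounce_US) 101.5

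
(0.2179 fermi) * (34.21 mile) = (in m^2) 1.2e-11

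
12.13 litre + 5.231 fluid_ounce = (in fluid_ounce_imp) 432.4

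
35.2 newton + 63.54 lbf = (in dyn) 3.178e+07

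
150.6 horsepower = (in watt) 1.123e+05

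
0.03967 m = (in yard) 0.04338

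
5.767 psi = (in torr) 298.2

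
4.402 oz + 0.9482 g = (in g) 125.7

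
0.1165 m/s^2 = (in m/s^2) 0.1165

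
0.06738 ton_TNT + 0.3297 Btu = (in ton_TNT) 0.06738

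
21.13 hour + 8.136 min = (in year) 0.002428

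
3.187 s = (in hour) 0.0008853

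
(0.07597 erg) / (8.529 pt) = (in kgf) 2.575e-07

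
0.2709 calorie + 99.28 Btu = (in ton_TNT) 2.504e-05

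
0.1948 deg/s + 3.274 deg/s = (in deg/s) 3.469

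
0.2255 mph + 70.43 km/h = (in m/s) 19.66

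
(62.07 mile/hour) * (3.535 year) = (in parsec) 1.002e-07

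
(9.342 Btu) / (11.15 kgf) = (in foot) 295.7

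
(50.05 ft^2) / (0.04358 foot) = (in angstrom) 3.501e+12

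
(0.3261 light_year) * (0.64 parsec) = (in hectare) 6.093e+27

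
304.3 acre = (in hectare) 123.1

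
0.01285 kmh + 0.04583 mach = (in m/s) 15.61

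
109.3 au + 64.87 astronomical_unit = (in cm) 2.606e+15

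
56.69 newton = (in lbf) 12.74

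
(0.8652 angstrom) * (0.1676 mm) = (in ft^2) 1.561e-13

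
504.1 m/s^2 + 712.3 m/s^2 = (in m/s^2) 1216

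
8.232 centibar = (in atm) 0.08124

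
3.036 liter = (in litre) 3.036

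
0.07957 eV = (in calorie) 3.047e-21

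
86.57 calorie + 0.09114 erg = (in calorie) 86.57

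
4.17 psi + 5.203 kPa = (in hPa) 339.5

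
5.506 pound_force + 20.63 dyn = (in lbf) 5.506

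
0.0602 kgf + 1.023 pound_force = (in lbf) 1.156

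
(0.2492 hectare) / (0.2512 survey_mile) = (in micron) 6.164e+06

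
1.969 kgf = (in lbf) 4.341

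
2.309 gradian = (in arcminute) 124.7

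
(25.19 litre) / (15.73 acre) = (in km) 3.957e-10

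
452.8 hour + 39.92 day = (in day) 58.79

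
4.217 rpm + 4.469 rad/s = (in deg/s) 281.4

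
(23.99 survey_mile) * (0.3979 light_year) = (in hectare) 1.453e+16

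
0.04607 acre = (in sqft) 2007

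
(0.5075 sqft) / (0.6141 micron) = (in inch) 3.023e+06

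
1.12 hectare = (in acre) 2.768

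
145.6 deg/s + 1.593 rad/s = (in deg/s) 236.9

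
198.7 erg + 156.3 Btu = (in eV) 1.029e+24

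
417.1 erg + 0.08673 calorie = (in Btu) 0.000344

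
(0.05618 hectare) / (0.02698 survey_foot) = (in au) 4.567e-07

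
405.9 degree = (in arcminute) 2.435e+04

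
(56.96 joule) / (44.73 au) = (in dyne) 8.512e-07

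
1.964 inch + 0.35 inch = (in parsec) 1.905e-18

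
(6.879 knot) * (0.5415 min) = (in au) 7.686e-10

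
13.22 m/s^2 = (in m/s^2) 13.22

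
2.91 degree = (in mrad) 50.79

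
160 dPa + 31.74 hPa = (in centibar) 3.19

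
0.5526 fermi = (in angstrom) 5.526e-06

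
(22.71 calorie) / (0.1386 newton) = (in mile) 0.426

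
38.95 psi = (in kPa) 268.6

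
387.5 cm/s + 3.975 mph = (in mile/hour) 12.64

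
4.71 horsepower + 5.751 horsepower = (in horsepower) 10.46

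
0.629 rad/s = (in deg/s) 36.04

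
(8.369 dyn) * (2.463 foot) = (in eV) 3.921e+14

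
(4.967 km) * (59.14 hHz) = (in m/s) 2.937e+07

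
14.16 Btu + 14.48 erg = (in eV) 9.325e+22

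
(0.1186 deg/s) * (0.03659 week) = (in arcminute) 1.575e+05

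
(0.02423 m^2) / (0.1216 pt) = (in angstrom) 5.648e+12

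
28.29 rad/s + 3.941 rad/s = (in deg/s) 1847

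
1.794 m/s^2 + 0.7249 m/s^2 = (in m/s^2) 2.519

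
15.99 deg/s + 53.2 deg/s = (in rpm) 11.53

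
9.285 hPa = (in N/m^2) 928.5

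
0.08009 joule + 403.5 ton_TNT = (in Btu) 1.6e+09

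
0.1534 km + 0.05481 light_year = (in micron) 5.185e+20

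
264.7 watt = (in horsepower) 0.355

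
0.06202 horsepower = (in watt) 46.25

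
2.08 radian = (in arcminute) 7151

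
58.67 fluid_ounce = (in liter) 1.735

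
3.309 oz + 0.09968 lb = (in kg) 0.139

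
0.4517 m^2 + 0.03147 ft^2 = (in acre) 0.0001123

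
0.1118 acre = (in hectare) 0.04524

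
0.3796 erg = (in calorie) 9.073e-09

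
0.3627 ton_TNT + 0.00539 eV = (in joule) 1.518e+09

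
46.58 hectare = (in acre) 115.1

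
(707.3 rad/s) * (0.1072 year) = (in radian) 2.391e+09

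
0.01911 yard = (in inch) 0.688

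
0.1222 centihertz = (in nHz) 1.222e+06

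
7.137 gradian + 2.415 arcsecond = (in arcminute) 385.4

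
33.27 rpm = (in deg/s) 199.6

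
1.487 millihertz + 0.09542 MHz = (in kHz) 95.42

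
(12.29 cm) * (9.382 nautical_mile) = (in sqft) 2.299e+04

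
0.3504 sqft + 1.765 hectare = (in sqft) 1.9e+05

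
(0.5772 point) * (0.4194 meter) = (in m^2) 8.54e-05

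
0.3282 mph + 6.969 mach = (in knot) 4613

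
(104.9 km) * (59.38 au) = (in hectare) 9.318e+13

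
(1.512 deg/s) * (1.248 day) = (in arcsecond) 5.869e+08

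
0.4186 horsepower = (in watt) 312.1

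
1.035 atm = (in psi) 15.21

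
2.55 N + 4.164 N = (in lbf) 1.509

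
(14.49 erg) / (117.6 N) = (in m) 1.232e-08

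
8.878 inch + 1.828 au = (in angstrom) 2.735e+21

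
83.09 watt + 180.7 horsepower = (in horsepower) 180.8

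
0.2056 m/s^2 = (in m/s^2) 0.2056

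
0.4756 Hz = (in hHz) 0.004756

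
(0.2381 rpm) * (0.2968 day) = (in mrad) 6.394e+05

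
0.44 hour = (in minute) 26.4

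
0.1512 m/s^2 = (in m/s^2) 0.1512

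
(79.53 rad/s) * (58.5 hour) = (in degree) 9.596e+08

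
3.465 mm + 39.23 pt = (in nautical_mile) 9.344e-06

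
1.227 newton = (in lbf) 0.2758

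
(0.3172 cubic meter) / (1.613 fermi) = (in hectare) 1.967e+10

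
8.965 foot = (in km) 0.002733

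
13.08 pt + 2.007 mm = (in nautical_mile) 3.575e-06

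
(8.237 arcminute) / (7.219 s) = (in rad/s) 0.0003319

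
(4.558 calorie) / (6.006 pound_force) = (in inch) 28.1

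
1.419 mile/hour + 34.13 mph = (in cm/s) 1589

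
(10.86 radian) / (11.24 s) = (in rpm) 9.226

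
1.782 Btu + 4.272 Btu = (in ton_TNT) 1.527e-06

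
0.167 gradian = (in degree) 0.1503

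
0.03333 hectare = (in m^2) 333.3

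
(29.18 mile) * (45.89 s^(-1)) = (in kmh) 7.758e+06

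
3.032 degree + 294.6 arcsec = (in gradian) 3.46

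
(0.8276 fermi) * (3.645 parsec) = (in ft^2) 1002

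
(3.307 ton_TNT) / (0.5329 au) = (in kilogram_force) 0.0177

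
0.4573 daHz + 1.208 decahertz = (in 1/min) 999.2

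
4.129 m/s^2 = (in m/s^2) 4.129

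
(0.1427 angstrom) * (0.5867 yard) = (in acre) 1.892e-15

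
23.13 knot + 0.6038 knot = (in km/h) 43.95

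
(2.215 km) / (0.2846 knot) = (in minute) 252.1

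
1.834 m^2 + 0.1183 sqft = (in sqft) 19.86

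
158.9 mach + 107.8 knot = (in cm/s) 5.416e+06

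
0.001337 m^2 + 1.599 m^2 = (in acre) 0.0003955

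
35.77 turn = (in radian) 224.7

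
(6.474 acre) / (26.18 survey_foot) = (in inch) 1.293e+05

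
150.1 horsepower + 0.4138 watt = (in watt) 1.119e+05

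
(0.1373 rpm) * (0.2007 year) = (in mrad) 9.1e+07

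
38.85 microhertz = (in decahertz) 3.885e-06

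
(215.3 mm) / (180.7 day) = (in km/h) 4.964e-08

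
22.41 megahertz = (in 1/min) 1.345e+09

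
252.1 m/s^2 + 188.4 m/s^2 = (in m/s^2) 440.5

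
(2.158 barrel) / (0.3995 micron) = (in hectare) 85.88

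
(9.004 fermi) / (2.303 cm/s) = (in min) 6.516e-15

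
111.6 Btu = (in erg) 1.177e+12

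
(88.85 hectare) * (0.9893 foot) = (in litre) 2.679e+08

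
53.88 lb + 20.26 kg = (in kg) 44.7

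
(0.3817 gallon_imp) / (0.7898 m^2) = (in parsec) 7.12e-20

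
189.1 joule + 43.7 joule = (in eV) 1.453e+21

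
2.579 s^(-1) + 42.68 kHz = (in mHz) 4.268e+07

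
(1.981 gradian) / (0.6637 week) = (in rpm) 7.403e-07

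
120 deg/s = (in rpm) 20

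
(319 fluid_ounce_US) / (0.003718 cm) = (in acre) 0.0627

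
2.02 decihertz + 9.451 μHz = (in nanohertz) 2.02e+08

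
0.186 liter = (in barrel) 0.00117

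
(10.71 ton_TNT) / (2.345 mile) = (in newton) 1.187e+07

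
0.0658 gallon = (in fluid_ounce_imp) 8.766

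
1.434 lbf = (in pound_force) 1.434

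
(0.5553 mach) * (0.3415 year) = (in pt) 5.772e+12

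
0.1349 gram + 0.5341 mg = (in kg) 0.0001354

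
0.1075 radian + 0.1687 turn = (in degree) 66.89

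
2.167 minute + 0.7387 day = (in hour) 17.76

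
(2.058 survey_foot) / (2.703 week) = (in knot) 7.459e-07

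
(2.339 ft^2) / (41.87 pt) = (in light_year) 1.555e-15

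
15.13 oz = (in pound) 0.9456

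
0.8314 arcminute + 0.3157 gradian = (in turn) 0.0008277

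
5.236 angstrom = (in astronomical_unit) 3.5e-21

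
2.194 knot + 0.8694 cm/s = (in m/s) 1.137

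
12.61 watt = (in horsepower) 0.01691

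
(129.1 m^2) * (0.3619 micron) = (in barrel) 0.0002939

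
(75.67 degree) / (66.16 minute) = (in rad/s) 0.0003327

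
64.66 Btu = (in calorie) 1.63e+04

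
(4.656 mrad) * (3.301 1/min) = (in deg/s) 0.01468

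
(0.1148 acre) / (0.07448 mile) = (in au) 2.591e-11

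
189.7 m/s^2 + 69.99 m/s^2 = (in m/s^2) 259.7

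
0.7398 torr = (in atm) 0.0009734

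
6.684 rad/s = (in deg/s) 383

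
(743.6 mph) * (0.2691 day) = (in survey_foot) 2.536e+07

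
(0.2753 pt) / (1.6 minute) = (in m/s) 1.012e-06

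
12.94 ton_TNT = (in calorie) 1.294e+10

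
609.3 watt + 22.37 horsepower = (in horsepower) 23.19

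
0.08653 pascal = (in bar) 8.653e-07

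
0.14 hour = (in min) 8.4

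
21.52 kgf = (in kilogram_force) 21.52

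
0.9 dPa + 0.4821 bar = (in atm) 0.4758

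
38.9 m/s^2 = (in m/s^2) 38.9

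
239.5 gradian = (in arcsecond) 7.76e+05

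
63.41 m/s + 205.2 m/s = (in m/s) 268.6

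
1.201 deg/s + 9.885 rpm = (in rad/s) 1.056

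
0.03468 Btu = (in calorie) 8.745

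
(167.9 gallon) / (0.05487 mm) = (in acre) 2.862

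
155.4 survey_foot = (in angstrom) 4.737e+11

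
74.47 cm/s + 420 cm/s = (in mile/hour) 11.06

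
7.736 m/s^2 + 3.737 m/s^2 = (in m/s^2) 11.47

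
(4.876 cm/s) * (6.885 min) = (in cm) 2014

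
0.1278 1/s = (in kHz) 0.0001278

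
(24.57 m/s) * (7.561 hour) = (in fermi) 6.688e+20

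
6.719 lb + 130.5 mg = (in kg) 3.048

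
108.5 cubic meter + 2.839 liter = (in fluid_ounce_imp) 3.819e+06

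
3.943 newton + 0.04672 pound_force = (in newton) 4.151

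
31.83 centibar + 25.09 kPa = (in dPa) 5.692e+05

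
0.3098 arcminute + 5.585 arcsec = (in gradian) 0.007461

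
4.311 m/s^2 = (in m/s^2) 4.311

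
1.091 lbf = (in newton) 4.853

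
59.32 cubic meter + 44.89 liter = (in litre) 5.936e+04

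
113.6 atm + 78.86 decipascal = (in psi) 1669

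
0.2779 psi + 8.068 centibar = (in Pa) 9984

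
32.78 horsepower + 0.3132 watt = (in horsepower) 32.78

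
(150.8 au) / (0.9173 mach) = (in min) 1.204e+09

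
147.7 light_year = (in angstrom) 1.397e+28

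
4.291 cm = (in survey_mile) 2.666e-05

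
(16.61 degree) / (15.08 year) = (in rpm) 5.821e-09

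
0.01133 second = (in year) 3.593e-10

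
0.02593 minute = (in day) 1.801e-05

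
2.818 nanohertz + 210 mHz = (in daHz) 0.021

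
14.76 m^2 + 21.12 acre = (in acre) 21.12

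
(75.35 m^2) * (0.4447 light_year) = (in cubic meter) 3.17e+17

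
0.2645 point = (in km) 9.331e-08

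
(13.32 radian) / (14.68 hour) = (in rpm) 0.002407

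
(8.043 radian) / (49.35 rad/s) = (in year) 5.168e-09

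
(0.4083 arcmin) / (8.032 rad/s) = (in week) 2.445e-11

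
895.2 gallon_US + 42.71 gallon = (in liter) 3550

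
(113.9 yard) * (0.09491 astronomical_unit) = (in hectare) 1.479e+08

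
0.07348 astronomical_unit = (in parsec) 3.562e-07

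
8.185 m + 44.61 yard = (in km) 0.04898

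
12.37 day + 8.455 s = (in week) 1.767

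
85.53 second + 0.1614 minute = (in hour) 0.02645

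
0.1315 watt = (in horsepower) 0.0001763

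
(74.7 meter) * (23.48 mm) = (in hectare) 0.0001754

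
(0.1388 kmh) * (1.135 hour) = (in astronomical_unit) 1.053e-09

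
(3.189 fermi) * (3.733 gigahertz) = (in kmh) 4.286e-05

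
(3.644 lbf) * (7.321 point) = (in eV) 2.613e+17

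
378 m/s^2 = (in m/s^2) 378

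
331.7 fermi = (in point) 9.403e-10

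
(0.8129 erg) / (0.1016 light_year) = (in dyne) 8.457e-18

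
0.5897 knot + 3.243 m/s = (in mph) 7.933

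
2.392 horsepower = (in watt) 1784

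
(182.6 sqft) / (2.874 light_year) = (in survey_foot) 2.047e-15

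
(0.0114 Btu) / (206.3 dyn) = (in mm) 5.83e+06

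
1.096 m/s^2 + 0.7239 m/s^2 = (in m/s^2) 1.82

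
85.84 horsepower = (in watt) 6.401e+04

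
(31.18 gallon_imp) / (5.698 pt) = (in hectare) 0.007052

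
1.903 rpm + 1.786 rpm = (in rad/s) 0.3863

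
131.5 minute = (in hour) 2.192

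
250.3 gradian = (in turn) 0.6258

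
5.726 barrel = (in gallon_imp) 200.3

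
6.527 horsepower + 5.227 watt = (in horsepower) 6.534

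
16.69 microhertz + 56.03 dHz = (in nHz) 5.603e+09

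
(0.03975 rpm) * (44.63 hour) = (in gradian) 4.258e+04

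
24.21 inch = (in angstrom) 6.149e+09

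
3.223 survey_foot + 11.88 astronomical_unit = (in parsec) 5.76e-05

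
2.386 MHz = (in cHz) 2.386e+08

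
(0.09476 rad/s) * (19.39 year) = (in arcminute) 1.992e+11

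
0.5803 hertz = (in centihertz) 58.03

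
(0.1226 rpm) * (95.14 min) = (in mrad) 7.329e+04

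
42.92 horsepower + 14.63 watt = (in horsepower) 42.94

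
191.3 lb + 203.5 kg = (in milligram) 2.903e+08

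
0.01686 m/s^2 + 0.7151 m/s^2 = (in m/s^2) 0.732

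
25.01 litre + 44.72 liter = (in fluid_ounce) 2358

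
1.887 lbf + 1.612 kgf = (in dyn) 2.42e+06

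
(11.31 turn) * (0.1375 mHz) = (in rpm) 0.09331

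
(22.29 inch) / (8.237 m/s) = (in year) 2.18e-09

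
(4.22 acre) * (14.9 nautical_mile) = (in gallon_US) 1.245e+11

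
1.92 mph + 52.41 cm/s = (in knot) 2.687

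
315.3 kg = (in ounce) 1.112e+04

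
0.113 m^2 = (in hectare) 1.13e-05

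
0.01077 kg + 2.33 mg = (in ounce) 0.38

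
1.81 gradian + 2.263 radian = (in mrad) 2291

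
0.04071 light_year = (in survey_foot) 1.264e+15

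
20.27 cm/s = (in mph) 0.4534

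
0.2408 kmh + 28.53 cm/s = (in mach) 0.001034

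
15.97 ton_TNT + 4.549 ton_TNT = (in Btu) 8.137e+07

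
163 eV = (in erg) 2.612e-10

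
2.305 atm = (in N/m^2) 2.336e+05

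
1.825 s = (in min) 0.03042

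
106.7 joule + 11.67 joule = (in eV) 7.388e+20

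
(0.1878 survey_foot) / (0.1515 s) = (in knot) 0.7344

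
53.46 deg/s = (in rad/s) 0.9331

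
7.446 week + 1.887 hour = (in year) 0.143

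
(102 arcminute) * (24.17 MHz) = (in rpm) 6.848e+06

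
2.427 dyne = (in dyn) 2.427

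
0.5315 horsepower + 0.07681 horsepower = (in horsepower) 0.6083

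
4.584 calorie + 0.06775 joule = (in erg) 1.925e+08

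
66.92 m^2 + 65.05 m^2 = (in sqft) 1421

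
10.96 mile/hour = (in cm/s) 490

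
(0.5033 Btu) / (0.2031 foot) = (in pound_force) 1928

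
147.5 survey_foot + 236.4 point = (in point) 1.277e+05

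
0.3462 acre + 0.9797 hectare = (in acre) 2.767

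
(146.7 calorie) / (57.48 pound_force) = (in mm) 2401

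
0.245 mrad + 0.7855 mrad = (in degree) 0.05904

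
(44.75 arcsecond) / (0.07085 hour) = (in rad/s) 8.506e-07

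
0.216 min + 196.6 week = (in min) 1.982e+06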